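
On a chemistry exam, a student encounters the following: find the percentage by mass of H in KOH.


M(KOH) = 1×39.1 + 1×16.0 + 1×1.008 = 56.108 g/mol
Mass of H = 1 × 1.008 = 1.008 g/mol
% H = 1.008/56.108 × 100 = 1.80%

1.80%


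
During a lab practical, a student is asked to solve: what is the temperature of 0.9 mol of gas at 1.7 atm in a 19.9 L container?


PV = nRT  (R = 0.08206 L·atm/(mol·K))
T = PV/(nR) = 1.7×19.9/(0.9×0.08206)
= 33.83/0.073854
= 458.07 K

458.07 K


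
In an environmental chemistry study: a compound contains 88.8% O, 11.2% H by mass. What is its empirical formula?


Assume 100 g sample. Moles of each element:
  O: 88.8/16.0 = 5.55 mol
  H: 11.2/1.008 = 11.111 mol
Divide by smallest (5.55):
  O: 5.55/5.55 = 1.0
  H: 11.111/5.55 = 2.0
Empirical formula: H2O

H2O


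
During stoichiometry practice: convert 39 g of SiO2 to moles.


M(SiO2) = 60.09 g/mol
n = mass/M = 39/60.09 = 0.649 mol

0.649 mol


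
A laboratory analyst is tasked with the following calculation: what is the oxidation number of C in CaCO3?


(+2) + x + 3(-2) = 0, so x = +4
Oxidation number: +4

+4


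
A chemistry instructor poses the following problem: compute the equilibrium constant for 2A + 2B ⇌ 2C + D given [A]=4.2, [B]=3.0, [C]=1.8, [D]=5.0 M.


Kc = [C]^2[D]/([A]^2[B]^2)
= (1.8^2 × 5.0^1)/(4.2^2 × 3.0^2)
= 16.2/158.76
= 0.1020

0.1020


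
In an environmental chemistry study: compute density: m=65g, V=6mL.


ρ = mass/volume
= 65/6
= 10.833 g/mL

10.833 g/mL


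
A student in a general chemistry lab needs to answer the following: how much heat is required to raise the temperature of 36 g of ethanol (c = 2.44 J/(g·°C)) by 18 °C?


q = mcΔT = 36 × 2.44 × 18
= 1581.12 J

1581.12 J


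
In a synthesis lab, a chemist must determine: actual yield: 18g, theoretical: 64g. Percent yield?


% yield = actual/theoretical × 100
= 18/64 × 100
= 28.12%

28.12%


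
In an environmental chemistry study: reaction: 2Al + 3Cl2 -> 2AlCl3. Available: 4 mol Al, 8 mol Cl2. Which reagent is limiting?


Mole ratio available / coefficient:
  Al: 4/2 = 2.000
  Cl2: 8/3 = 2.667
Smaller ratio is limiting.

Al


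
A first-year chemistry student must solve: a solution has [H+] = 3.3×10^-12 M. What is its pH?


pH = -log10([H+]) = -log10(3.3×10^-12)
= 12 - log10(3.3)
= 12 - 0.52
= 11.48

11.48


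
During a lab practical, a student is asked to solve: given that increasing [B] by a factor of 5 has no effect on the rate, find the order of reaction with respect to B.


rate ∝ [B]^n
rate ∝ [B]^0
Order in B: 0

0


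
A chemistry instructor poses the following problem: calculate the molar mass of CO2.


M(CO2) = 1×12.01 + 2×16.0
= 12.01 + 32.0
= 44.01 g/mol

44.01 g/mol


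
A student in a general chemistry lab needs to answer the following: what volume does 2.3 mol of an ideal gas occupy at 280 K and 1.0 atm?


PV = nRT  (R = 0.08206 L·atm/(mol·K))
V = nRT/P = 2.3×0.08206×280/1.0
= 52.847 L

52.847 L


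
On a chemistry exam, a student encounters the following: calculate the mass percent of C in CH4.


M(CH4) = 1×12.01 + 4×1.008 = 16.042 g/mol
Mass of C = 1 × 12.01 = 12.01 g/mol
% C = 12.01/16.042 × 100 = 74.87%

74.87%


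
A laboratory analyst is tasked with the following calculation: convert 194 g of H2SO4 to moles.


M(H2SO4) = 98.09 g/mol
n = mass/M = 194/98.09 = 1.9778 mol

1.9778 mol


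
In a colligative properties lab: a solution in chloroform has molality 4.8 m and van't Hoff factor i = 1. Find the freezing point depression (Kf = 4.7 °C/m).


ΔTf = Kf × m × i
= 4.7 × 4.8 × 1
= 22.56 °C

22.56 °C


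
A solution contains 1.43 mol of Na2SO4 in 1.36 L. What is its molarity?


M = n/V = 1.43/1.36 = 1.051 mol/L

1.051 M


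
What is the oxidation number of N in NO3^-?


x + 3(-2) = -1, so x = +5
Oxidation number: +5

+5


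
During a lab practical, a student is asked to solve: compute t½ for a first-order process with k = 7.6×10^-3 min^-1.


t½ = ln2/k = 0.693147/(7.6×10^-3 min^-1)
= 91.20 min

91.20 min


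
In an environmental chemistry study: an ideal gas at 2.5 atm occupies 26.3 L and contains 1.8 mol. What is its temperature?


PV = nRT  (R = 0.08206 L·atm/(mol·K))
T = PV/(nR) = 2.5×26.3/(1.8×0.08206)
= 65.75/0.147708
= 445.13 K

445.13 K


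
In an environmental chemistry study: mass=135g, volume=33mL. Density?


ρ = mass/volume
= 135/33
= 4.091 g/mL

4.091 g/mL


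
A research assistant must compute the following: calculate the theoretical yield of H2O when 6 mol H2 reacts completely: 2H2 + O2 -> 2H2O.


Mole ratio H2O:H2 = 2:2
n(H2O) = 6 × 2/2 = 6.000 mol
mass = 6.000 × 18.02 = 108.12 g

108.12 g


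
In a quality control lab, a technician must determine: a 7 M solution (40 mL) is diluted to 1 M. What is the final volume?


C1V1 = C2V2
7 × 40 = 1 × V2
V2 = 280/1 = 280.0 mL

280.0 mL


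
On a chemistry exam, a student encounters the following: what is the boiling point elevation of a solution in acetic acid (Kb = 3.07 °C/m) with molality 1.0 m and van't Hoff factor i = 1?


ΔTb = Kb × m × i
= 3.07 × 1.0 × 1
= 3.07 °C

3.07 °C


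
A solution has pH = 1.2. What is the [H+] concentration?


[H+] = 10^(-pH) = 10^(-1.2)
= 6.31×10^-2 M

6.31×10^-2 M


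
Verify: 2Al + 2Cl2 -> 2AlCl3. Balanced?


Equation: 2Al + 2Cl2 -> 2AlCl3
Check atoms: Al: 2=2, Cl: 4≠6
Not balanced

No, not balanced


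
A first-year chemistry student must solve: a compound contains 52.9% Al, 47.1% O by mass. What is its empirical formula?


Assume 100 g sample. Moles of each element:
  Al: 52.9/26.98 = 1.961 mol
  O: 47.1/16.0 = 2.944 mol
Divide by smallest (1.961):
  Al: 1.961/1.961 = 1.0
  O: 2.944/1.961 = 1.5
Multiply all ratios by 2 to obtain whole numbers.
Empirical formula: Al2O3

Al2O3


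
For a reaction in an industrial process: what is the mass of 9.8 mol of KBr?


M(KBr) = 119.0 g/mol
mass = n × M = 9.8 × 119.0 = 1166.20 g

1166.20 g


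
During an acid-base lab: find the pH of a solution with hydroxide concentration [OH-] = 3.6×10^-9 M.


pOH = -log10([OH-]) = -log10(3.6×10^-9)
= 9 - log10(3.6) = 8.44
pH = 14 - pOH = 14 - 8.44 = 5.56

5.56


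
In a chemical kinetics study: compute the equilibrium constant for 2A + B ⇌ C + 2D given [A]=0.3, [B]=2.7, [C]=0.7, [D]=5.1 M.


Kc = [C][D]^2/([A]^2[B])
= (0.7^1 × 5.1^2)/(0.3^2 × 2.7^1)
= 18.207/0.243
= 74.93

74.93


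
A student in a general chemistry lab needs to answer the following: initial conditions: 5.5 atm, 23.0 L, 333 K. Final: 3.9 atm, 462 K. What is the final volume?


P1V1/T1 = P2V2/T2
V2 = P1V1T2/(T1P2)
= 5.5×23.0×462/(333×3.9)
= 45.001 L

45.001 L


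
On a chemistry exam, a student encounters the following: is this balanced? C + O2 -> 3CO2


Equation: C + O2 -> 3CO2
Check atoms: C: 1≠3, O: 2≠6
Not balanced

No, not balanced


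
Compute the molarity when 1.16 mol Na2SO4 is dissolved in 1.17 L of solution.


M = n/V = 1.16/1.17 = 0.991 mol/L

0.991 M


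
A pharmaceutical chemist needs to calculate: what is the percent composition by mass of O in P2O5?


M(P2O5) = 2×30.97 + 5×16.0 = 141.94 g/mol
Mass of O = 5 × 16.0 = 80.00 g/mol
% O = 80.00/141.94 × 100 = 56.36%

56.36%


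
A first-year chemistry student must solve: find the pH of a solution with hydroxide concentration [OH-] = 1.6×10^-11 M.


pOH = -log10([OH-]) = -log10(1.6×10^-11)
= 11 - log10(1.6) = 10.8
pH = 14 - pOH = 14 - 10.8 = 3.2

3.2


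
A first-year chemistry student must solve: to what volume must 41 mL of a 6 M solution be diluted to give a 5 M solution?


C1V1 = C2V2
6 × 41 = 5 × V2
V2 = 246/5 = 49.2 mL

49.2 mL


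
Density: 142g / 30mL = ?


ρ = mass/volume
= 142/30
= 4.733 g/mL

4.733 g/mL


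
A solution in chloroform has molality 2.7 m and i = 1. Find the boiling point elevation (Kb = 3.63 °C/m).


ΔTb = Kb × m × i
= 3.63 × 2.7 × 1
= 9.801 °C

9.801 °C


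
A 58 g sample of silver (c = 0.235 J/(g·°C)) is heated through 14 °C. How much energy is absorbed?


q = mcΔT = 58 × 0.235 × 14
= 190.82 J

190.82 J


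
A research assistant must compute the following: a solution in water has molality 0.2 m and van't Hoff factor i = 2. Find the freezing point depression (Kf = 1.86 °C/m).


ΔTf = Kf × m × i
= 1.86 × 0.2 × 2
= 0.744 °C

0.744 °C


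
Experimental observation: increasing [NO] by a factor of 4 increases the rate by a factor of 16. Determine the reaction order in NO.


rate ∝ [NO]^n
4^n = 16 → n = 2
Order in NO: 2

2


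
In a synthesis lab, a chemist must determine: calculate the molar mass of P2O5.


M(P2O5) = 2×30.97 + 5×16.0
= 61.94 + 80.0
= 141.94 g/mol

141.94 g/mol


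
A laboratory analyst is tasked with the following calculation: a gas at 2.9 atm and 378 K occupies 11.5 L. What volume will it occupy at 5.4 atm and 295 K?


P1V1/T1 = P2V2/T2
V2 = P1V1T2/(T1P2)
= 2.9×11.5×295/(378×5.4)
= 4.82 L

4.82 L


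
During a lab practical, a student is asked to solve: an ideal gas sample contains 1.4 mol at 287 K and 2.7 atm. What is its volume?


PV = nRT  (R = 0.08206 L·atm/(mol·K))
V = nRT/P = 1.4×0.08206×287/2.7
= 12.212 L

12.212 L


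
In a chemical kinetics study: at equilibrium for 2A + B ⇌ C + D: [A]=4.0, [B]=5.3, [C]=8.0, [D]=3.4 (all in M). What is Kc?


Kc = [C][D]/([A]^2[B])
= (8.0^1 × 3.4^1)/(4.0^2 × 5.3^1)
= 27.2/84.8
= 0.3208

0.3208


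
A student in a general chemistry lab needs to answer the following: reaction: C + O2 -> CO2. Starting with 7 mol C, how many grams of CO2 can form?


Mole ratio CO2:C = 1:1
n(CO2) = 7 × 1/1 = 7.000 mol
mass = 7.000 × 44.01 = 308.07 g

308.07 g


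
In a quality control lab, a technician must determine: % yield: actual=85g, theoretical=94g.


% yield = actual/theoretical × 100
= 85/94 × 100
= 90.43%

90.43%


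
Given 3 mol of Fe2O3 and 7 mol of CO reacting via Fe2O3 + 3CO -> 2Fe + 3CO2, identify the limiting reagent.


Mole ratio available / coefficient:
  Fe2O3: 3/1 = 3.000
  CO: 7/3 = 2.333
Smaller ratio is limiting.

CO


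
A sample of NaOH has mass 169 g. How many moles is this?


M(NaOH) = 40.0 g/mol
n = mass/M = 169/40.0 = 4.225 mol

4.225 mol


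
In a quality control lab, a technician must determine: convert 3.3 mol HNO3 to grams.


M(HNO3) = 63.02 g/mol
mass = n × M = 3.3 × 63.02 = 207.97 g

207.97 g


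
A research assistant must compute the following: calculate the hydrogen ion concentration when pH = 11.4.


[H+] = 10^(-pH) = 10^(-11.4)
= 3.98×10^-12 M

3.98×10^-12 M


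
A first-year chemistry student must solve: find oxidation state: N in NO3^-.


x + 3(-2) = -1, so x = +5
Oxidation number: +5

+5


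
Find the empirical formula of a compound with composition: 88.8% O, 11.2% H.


Assume 100 g sample. Moles of each element:
  O: 88.8/16.0 = 5.55 mol
  H: 11.2/1.008 = 11.111 mol
Divide by smallest (5.55):
  O: 5.55/5.55 = 1.0
  H: 11.111/5.55 = 2.0
Empirical formula: H2O

H2O


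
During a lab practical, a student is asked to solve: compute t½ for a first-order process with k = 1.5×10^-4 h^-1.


t½ = ln2/k = 0.693147/(1.5×10^-4 h^-1)
= 4621 h

4621 h


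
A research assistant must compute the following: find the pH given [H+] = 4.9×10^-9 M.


pH = -log10([H+]) = -log10(4.9×10^-9)
= 9 - log10(4.9)
= 9 - 0.69
= 8.31

8.31


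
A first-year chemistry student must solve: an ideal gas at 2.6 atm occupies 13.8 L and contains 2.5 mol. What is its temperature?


PV = nRT  (R = 0.08206 L·atm/(mol·K))
T = PV/(nR) = 2.6×13.8/(2.5×0.08206)
= 35.88/0.205150
= 174.90 K

174.90 K


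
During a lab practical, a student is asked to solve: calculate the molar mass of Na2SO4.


M(Na2SO4) = 2×22.99 + 1×32.07 + 4×16.0
= 45.98 + 32.07 + 64.0
= 142.05 g/mol

142.05 g/mol


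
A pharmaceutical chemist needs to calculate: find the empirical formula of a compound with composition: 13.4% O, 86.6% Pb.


Assume 100 g sample. Moles of each element:
  O: 13.4/16.0 = 0.838 mol
  Pb: 86.6/207.2 = 0.418 mol
Divide by smallest (0.418):
  O: 0.838/0.418 = 2.0
  Pb: 0.418/0.418 = 1.0
Empirical formula: PbO2

PbO2


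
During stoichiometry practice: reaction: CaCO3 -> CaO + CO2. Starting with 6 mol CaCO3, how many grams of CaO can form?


Mole ratio CaO:CaCO3 = 1:1
n(CaO) = 6 × 1/1 = 6.000 mol
mass = 6.000 × 56.08 = 336.48 g

336.48 g


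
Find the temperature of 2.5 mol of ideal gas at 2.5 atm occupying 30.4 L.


PV = nRT  (R = 0.08206 L·atm/(mol·K))
T = PV/(nR) = 2.5×30.4/(2.5×0.08206)
= 76.00/0.205150
= 370.46 K

370.46 K


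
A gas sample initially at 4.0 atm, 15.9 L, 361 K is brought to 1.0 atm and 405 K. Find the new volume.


P1V1/T1 = P2V2/T2
V2 = P1V1T2/(T1P2)
= 4.0×15.9×405/(361×1.0)
= 71.352 L

71.352 L


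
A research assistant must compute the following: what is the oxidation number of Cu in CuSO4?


Sulfate is -2, so Cu = +2
Oxidation number: +2

+2


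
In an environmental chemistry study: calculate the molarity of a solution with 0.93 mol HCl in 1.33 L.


M = n/V = 0.93/1.33 = 0.699 mol/L

0.699 M


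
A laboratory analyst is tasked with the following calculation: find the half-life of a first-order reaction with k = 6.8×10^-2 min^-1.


t½ = ln2/k = 0.693147/(6.8×10^-2 min^-1)
= 10.19 min

10.19 min


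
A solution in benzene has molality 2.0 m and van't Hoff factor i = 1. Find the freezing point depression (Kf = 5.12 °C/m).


ΔTf = Kf × m × i
= 5.12 × 2.0 × 1
= 10.24 °C

10.24 °C


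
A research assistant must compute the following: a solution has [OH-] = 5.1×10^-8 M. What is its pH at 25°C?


pOH = -log10([OH-]) = -log10(5.1×10^-8)
= 8 - log10(5.1) = 7.29
pH = 14 - pOH = 14 - 7.29 = 6.71

6.71


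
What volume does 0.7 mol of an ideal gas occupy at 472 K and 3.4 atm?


PV = nRT  (R = 0.08206 L·atm/(mol·K))
V = nRT/P = 0.7×0.08206×472/3.4
= 7.974 L

7.974 L


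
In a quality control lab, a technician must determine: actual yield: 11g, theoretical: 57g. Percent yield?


% yield = actual/theoretical × 100
= 11/57 × 100
= 19.3%

19.3%


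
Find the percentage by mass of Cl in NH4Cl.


M(NH4Cl) = 1×14.01 + 4×1.008 + 1×35.45 = 53.492 g/mol
Mass of Cl = 1 × 35.45 = 35.45 g/mol
% Cl = 35.45/53.492 × 100 = 66.27%

66.27%


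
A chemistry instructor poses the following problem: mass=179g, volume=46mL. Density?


ρ = mass/volume
= 179/46
= 3.891 g/mL

3.891 g/mL


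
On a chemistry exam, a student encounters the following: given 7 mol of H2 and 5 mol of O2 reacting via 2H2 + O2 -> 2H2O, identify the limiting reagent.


Mole ratio available / coefficient:
  H2: 7/2 = 3.500
  O2: 5/1 = 5.000
Smaller ratio is limiting.

H2


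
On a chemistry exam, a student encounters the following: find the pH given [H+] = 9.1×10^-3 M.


pH = -log10([H+]) = -log10(9.1×10^-3)
= 3 - log10(9.1)
= 3 - 0.96
= 2.04

2.04


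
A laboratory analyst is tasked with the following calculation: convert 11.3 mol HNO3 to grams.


M(HNO3) = 63.02 g/mol
mass = n × M = 11.3 × 63.02 = 712.13 g

712.13 g


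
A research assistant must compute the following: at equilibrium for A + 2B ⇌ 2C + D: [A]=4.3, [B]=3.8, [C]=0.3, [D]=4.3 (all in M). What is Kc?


Kc = [C]^2[D]/([A][B]^2)
= (0.3^2 × 4.3^1)/(4.3^1 × 3.8^2)
= 0.387/62.092
= 0.006233

0.006233


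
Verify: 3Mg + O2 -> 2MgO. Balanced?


Equation: 3Mg + O2 -> 2MgO
Check atoms: Mg: 3≠2, O: 2=2
Not balanced

No, not balanced


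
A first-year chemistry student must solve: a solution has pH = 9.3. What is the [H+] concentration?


[H+] = 10^(-pH) = 10^(-9.3)
= 5.01×10^-10 M

5.01×10^-10 M


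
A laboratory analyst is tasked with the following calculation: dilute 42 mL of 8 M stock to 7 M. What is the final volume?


C1V1 = C2V2
8 × 42 = 7 × V2
V2 = 336/7 = 48.0 mL

48.0 mL


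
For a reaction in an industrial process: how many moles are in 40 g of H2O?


M(H2O) = 18.02 g/mol
n = mass/M = 40/18.02 = 2.2198 mol

2.2198 mol


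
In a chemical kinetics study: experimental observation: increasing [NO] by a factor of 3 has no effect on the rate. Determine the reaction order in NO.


rate ∝ [NO]^n
rate ∝ [NO]^0
Order in NO: 0

0


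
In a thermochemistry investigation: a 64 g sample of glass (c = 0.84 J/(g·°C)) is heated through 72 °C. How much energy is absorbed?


q = mcΔT = 64 × 0.84 × 72
= 3870.72 J

3870.72 J


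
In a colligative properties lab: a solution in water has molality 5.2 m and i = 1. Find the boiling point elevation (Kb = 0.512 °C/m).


ΔTb = Kb × m × i
= 0.512 × 5.2 × 1
= 2.6624 °C

2.6624 °C


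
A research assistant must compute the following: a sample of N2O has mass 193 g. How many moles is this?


M(N2O) = 44.02 g/mol
n = mass/M = 193/44.02 = 4.3844 mol

4.3844 mol


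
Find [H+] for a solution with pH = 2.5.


[H+] = 10^(-pH) = 10^(-2.5)
= 3.16×10^-3 M

3.16×10^-3 M


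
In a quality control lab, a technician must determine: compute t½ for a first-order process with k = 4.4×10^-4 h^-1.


t½ = ln2/k = 0.693147/(4.4×10^-4 h^-1)
= 1575 h

1575 h


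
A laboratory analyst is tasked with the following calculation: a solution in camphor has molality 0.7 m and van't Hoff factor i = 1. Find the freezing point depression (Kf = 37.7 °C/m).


ΔTf = Kf × m × i
= 37.7 × 0.7 × 1
= 26.39 °C

26.39 °C


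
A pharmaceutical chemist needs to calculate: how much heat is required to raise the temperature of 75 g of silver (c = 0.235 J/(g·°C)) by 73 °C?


q = mcΔT = 75 × 0.235 × 73
= 1286.63 J

1286.63 J


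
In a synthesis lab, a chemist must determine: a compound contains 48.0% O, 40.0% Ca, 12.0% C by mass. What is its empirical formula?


Assume 100 g sample. Moles of each element:
  O: 48.0/16.0 = 3.0 mol
  Ca: 40.0/40.08 = 0.998 mol
  C: 12.0/12.01 = 0.999 mol
Divide by smallest (0.998):
  O: 3.0/0.998 = 3.01
  Ca: 0.998/0.998 = 1.0
  C: 0.999/0.998 = 1.0
Empirical formula: CaCO3

CaCO3


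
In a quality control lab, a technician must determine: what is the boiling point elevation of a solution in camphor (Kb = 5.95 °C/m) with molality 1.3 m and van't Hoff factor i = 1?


ΔTb = Kb × m × i
= 5.95 × 1.3 × 1
= 7.735 °C

7.735 °C


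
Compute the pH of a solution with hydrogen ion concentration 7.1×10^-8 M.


pH = -log10([H+]) = -log10(7.1×10^-8)
= 8 - log10(7.1)
= 8 - 0.85
= 7.15

7.15


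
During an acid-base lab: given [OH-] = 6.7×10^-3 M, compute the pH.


pOH = -log10([OH-]) = -log10(6.7×10^-3)
= 3 - log10(6.7) = 2.17
pH = 14 - pOH = 14 - 2.17 = 11.83

11.83


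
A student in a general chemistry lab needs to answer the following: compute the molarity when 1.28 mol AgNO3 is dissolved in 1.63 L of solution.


M = n/V = 1.28/1.63 = 0.785 mol/L

0.785 M


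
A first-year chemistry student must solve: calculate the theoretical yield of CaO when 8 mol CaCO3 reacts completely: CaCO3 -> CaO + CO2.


Mole ratio CaO:CaCO3 = 1:1
n(CaO) = 8 × 1/1 = 8.000 mol
mass = 8.000 × 56.08 = 448.64 g

448.64 g


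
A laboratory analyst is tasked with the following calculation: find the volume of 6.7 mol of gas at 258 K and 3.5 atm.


PV = nRT  (R = 0.08206 L·atm/(mol·K))
V = nRT/P = 6.7×0.08206×258/3.5
= 40.528 L

40.528 L


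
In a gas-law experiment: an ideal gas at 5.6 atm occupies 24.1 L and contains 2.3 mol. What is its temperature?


PV = nRT  (R = 0.08206 L·atm/(mol·K))
T = PV/(nR) = 5.6×24.1/(2.3×0.08206)
= 134.96/0.188738
= 715.07 K

715.07 K


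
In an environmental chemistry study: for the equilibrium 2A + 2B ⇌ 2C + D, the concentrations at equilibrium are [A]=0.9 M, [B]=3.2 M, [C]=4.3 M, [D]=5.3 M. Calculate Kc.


Kc = [C]^2[D]/([A]^2[B]^2)
= (4.3^2 × 5.3^1)/(0.9^2 × 3.2^2)
= 97.997/8.2944
= 11.81

11.81


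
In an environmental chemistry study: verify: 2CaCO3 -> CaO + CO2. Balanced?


Equation: 2CaCO3 -> CaO + CO2
Check atoms: C: 2≠1, Ca: 2≠1, O: 6≠3
Not balanced

No, not balanced


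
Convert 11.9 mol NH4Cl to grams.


M(NH4Cl) = 53.49 g/mol
mass = n × M = 11.9 × 53.49 = 636.53 g

636.53 g


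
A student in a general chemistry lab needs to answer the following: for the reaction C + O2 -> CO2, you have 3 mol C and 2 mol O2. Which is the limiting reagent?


Mole ratio available / coefficient:
  C: 3/1 = 3.000
  O2: 2/1 = 2.000
Smaller ratio is limiting.

O2


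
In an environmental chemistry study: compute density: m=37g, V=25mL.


ρ = mass/volume
= 37/25
= 1.48 g/mL

1.48 g/mL


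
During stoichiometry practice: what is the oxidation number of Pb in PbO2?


x + 2(-2) = 0, so x = +4
Oxidation number: +4

+4


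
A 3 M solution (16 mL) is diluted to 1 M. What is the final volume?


C1V1 = C2V2
3 × 16 = 1 × V2
V2 = 48/1 = 48.0 mL

48.0 mL


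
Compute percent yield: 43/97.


% yield = actual/theoretical × 100
= 43/97 × 100
= 44.33%

44.33%


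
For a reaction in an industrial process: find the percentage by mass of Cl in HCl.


M(HCl) = 1×1.008 + 1×35.45 = 36.458 g/mol
Mass of Cl = 1 × 35.45 = 35.45 g/mol
% Cl = 35.45/36.458 × 100 = 97.24%

97.24%


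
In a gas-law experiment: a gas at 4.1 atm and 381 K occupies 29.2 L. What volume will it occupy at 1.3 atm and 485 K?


P1V1/T1 = P2V2/T2
V2 = P1V1T2/(T1P2)
= 4.1×29.2×485/(381×1.3)
= 117.23 L

117.23 L


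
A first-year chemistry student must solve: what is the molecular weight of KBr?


M(KBr) = 1×39.1 + 1×79.9
= 39.1 + 79.9
= 119.0 g/mol

119.0 g/mol


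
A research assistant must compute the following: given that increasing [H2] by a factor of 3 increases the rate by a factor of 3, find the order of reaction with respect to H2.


rate ∝ [H2]^n
3^n = 3 → n = 1
Order in H2: 1

1


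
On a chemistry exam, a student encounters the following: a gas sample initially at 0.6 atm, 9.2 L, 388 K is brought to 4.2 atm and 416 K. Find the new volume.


P1V1/T1 = P2V2/T2
V2 = P1V1T2/(T1P2)
= 0.6×9.2×416/(388×4.2)
= 1.409 L

1.409 L


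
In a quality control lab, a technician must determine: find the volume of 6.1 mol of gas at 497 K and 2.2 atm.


PV = nRT  (R = 0.08206 L·atm/(mol·K))
V = nRT/P = 6.1×0.08206×497/2.2
= 113.082 L

113.082 L


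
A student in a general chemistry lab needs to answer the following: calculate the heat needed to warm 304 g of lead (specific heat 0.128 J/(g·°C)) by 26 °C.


q = mcΔT = 304 × 0.128 × 26
= 1011.71 J

1011.71 J


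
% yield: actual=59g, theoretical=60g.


% yield = actual/theoretical × 100
= 59/60 × 100
= 98.33%

98.33%


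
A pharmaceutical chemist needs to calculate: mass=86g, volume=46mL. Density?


ρ = mass/volume
= 86/46
= 1.87 g/mL

1.87 g/mL


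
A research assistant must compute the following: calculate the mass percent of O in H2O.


M(H2O) = 2×1.008 + 1×16.0 = 18.016 g/mol
Mass of O = 1 × 16.0 = 16.00 g/mol
% O = 16.00/18.016 × 100 = 88.81%

88.81%


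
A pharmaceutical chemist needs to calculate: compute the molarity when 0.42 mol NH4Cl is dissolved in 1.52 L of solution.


M = n/V = 0.42/1.52 = 0.276 mol/L

0.276 M


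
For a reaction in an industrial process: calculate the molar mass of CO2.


M(CO2) = 1×12.01 + 2×16.0
= 12.01 + 32.0
= 44.01 g/mol

44.01 g/mol


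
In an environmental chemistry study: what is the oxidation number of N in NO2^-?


x + 2(-2) = -1, so x = +3
Oxidation number: +3

+3


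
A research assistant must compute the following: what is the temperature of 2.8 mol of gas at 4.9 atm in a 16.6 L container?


PV = nRT  (R = 0.08206 L·atm/(mol·K))
T = PV/(nR) = 4.9×16.6/(2.8×0.08206)
= 81.34/0.229768
= 354.01 K

354.01 K


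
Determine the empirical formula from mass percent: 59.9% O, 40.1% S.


Assume 100 g sample. Moles of each element:
  O: 59.9/16.0 = 3.744 mol
  S: 40.1/32.07 = 1.25 mol
Divide by smallest (1.25):
  O: 3.744/1.25 = 3.0
  S: 1.25/1.25 = 1.0
Empirical formula: SO3

SO3


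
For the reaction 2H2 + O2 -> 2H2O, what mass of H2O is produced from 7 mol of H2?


Mole ratio H2O:H2 = 2:2
n(H2O) = 7 × 2/2 = 7.000 mol
mass = 7.000 × 18.02 = 126.14 g

126.14 g


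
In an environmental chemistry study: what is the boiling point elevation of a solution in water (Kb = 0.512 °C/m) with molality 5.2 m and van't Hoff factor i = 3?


ΔTb = Kb × m × i
= 0.512 × 5.2 × 3
= 7.9872 °C

7.9872 °C


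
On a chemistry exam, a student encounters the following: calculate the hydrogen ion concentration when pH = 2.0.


[H+] = 10^(-pH) = 10^(-2.0)
= 1.0×10^-2 M

1.0×10^-2 M


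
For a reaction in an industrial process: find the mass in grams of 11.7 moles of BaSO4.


M(BaSO4) = 233.4 g/mol
mass = n × M = 11.7 × 233.4 = 2730.78 g

2730.78 g


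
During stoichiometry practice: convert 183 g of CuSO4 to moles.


M(CuSO4) = 159.62 g/mol
n = mass/M = 183/159.62 = 1.1465 mol

1.1465 mol


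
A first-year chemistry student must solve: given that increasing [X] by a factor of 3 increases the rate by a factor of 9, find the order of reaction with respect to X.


rate ∝ [X]^n
3^n = 9 → n = 2
Order in X: 2

2


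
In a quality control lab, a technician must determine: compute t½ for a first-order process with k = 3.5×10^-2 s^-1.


t½ = ln2/k = 0.693147/(3.5×10^-2 s^-1)
= 19.80 s

19.80 s


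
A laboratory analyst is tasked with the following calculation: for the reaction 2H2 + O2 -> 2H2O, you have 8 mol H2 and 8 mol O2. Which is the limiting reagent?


Mole ratio available / coefficient:
  H2: 8/2 = 4.000
  O2: 8/1 = 8.000
Smaller ratio is limiting.

H2


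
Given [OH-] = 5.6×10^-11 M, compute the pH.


pOH = -log10([OH-]) = -log10(5.6×10^-11)
= 11 - log10(5.6) = 10.25
pH = 14 - pOH = 14 - 10.25 = 3.75

3.75


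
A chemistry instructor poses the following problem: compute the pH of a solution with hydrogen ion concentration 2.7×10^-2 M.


pH = -log10([H+]) = -log10(2.7×10^-2)
= 2 - log10(2.7)
= 2 - 0.43
= 1.57

1.57


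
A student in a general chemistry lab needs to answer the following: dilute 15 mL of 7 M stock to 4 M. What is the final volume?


C1V1 = C2V2
7 × 15 = 4 × V2
V2 = 105/4 = 26.25 mL

26.25 mL


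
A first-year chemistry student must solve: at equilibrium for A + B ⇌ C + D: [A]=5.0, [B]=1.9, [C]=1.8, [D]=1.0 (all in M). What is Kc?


Kc = [C][D]/([A][B])
= (1.8^1 × 1.0^1)/(5.0^1 × 1.9^1)
= 1.8/9.5
= 0.1895

0.1895


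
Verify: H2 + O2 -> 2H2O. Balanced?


Equation: H2 + O2 -> 2H2O
Check atoms: H: 2≠4, O: 2=2
Not balanced

No, not balanced


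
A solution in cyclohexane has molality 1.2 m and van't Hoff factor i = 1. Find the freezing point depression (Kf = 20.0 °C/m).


ΔTf = Kf × m × i
= 20.0 × 1.2 × 1
= 24.0 °C

24.0 °C


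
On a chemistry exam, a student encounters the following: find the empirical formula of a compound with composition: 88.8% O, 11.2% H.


Assume 100 g sample. Moles of each element:
  O: 88.8/16.0 = 5.55 mol
  H: 11.2/1.008 = 11.111 mol
Divide by smallest (5.55):
  O: 5.55/5.55 = 1.0
  H: 11.111/5.55 = 2.0
Empirical formula: H2O

H2O


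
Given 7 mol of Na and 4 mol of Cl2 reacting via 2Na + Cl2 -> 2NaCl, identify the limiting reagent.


Mole ratio available / coefficient:
  Na: 7/2 = 3.500
  Cl2: 4/1 = 4.000
Smaller ratio is limiting.

Na


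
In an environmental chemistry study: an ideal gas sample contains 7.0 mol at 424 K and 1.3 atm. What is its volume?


PV = nRT  (R = 0.08206 L·atm/(mol·K))
V = nRT/P = 7.0×0.08206×424/1.3
= 187.349 L

187.349 L


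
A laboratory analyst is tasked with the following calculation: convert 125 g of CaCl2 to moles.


M(CaCl2) = 110.98 g/mol
n = mass/M = 125/110.98 = 1.1263 mol

1.1263 mol


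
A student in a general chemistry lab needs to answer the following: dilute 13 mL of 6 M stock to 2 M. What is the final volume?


C1V1 = C2V2
6 × 13 = 2 × V2
V2 = 78/2 = 39.0 mL

39.0 mL


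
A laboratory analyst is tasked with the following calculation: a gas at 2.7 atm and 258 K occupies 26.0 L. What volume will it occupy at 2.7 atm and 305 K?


P1V1/T1 = P2V2/T2
V2 = P1V1T2/(T1P2)
= 2.7×26.0×305/(258×2.7)
= 30.736 L

30.736 L


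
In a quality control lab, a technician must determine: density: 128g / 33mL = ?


ρ = mass/volume
= 128/33
= 3.879 g/mL

3.879 g/mL


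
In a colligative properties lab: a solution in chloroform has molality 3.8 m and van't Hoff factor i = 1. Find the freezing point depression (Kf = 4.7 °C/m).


ΔTf = Kf × m × i
= 4.7 × 3.8 × 1
= 17.86 °C

17.86 °C


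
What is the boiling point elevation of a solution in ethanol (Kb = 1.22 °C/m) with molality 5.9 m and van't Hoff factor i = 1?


ΔTb = Kb × m × i
= 1.22 × 5.9 × 1
= 7.198 °C

7.198 °C


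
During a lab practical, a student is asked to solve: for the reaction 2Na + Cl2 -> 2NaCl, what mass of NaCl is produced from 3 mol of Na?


Mole ratio NaCl:Na = 2:2
n(NaCl) = 3 × 2/2 = 3.000 mol
mass = 3.000 × 58.44 = 175.32 g

175.32 g


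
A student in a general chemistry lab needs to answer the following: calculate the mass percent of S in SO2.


M(SO2) = 1×32.07 + 2×16.0 = 64.07 g/mol
Mass of S = 1 × 32.07 = 32.07 g/mol
% S = 32.07/64.07 × 100 = 50.05%

50.05%


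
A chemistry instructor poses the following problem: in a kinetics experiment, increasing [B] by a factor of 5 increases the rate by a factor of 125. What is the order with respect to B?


rate ∝ [B]^n
5^n = 125 → n = 3
Order in B: 3

3


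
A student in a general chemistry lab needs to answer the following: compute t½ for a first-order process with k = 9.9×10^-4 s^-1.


t½ = ln2/k = 0.693147/(9.9×10^-4 s^-1)
= 700.1 s

700.1 s


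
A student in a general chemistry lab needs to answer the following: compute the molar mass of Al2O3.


M(Al2O3) = 2×26.98 + 3×16.0
= 53.96 + 48.0
= 101.96 g/mol

101.96 g/mol


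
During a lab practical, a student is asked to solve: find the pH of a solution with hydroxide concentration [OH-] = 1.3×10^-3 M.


pOH = -log10([OH-]) = -log10(1.3×10^-3)
= 3 - log10(1.3) = 2.89
pH = 14 - pOH = 14 - 2.89 = 11.11

11.11


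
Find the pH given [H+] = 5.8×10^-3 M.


pH = -log10([H+]) = -log10(5.8×10^-3)
= 3 - log10(5.8)
= 3 - 0.76
= 2.24

2.24


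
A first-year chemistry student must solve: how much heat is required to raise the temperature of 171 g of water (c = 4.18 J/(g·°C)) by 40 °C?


q = mcΔT = 171 × 4.18 × 40
= 28591.20 J

28591.20 J


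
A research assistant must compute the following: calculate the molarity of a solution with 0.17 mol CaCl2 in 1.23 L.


M = n/V = 0.17/1.23 = 0.138 mol/L

0.138 M


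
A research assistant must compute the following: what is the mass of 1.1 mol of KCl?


M(KCl) = 74.55 g/mol
mass = n × M = 1.1 × 74.55 = 82.01 g

82.01 g


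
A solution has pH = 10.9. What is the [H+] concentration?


[H+] = 10^(-pH) = 10^(-10.9)
= 1.26×10^-11 M

1.26×10^-11 M


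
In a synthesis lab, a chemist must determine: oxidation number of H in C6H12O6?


H is +1 with nonmetals
Oxidation number: +1

+1


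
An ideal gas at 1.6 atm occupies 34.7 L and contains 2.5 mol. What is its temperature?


PV = nRT  (R = 0.08206 L·atm/(mol·K))
T = PV/(nR) = 1.6×34.7/(2.5×0.08206)
= 55.52/0.205150
= 270.63 K

270.63 K


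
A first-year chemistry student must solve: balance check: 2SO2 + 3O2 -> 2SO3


Equation: 2SO2 + 3O2 -> 2SO3
Check atoms: O: 10≠6, S: 2=2
Not balanced

No, not balanced


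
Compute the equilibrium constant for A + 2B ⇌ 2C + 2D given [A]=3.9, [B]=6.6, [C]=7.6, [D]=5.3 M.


Kc = [C]^2[D]^2/([A][B]^2)
= (7.6^2 × 5.3^2)/(3.9^1 × 6.6^2)
= 1622.4784/169.884
= 9.551

9.551


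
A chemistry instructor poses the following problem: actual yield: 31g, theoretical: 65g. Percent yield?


% yield = actual/theoretical × 100
= 31/65 × 100
= 47.69%

47.69%


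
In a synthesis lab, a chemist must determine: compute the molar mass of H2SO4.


M(H2SO4) = 2×1.008 + 1×32.07 + 4×16.0
= 2.02 + 32.07 + 64.0
= 98.09 g/mol

98.09 g/mol


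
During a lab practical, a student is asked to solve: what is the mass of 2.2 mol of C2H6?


M(C2H6) = 30.07 g/mol
mass = n × M = 2.2 × 30.07 = 66.15 g

66.15 g


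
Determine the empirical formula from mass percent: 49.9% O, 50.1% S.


Assume 100 g sample. Moles of each element:
  O: 49.9/16.0 = 3.119 mol
  S: 50.1/32.07 = 1.562 mol
Divide by smallest (1.562):
  O: 3.119/1.562 = 2.0
  S: 1.562/1.562 = 1.0
Empirical formula: SO2

SO2


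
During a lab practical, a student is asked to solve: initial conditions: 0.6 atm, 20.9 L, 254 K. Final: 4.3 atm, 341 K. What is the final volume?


P1V1/T1 = P2V2/T2
V2 = P1V1T2/(T1P2)
= 0.6×20.9×341/(254×4.3)
= 3.915 L

3.915 L


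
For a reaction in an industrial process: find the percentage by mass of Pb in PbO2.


M(PbO2) = 1×207.2 + 2×16.0 = 239.20 g/mol
Mass of Pb = 1 × 207.2 = 207.20 g/mol
% Pb = 207.20/239.20 × 100 = 86.62%

86.62%


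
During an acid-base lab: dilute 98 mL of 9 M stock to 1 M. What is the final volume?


C1V1 = C2V2
9 × 98 = 1 × V2
V2 = 882/1 = 882.0 mL

882.0 mL


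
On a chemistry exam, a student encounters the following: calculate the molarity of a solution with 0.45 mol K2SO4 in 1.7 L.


M = n/V = 0.45/1.7 = 0.265 mol/L

0.265 M


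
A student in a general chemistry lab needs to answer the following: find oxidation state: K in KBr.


Group 1 metal: +1
Oxidation number: +1

+1


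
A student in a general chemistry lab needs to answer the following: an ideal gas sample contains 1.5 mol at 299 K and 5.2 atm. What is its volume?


PV = nRT  (R = 0.08206 L·atm/(mol·K))
V = nRT/P = 1.5×0.08206×299/5.2
= 7.078 L

7.078 L


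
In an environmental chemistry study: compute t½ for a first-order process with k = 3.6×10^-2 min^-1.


t½ = ln2/k = 0.693147/(3.6×10^-2 min^-1)
= 19.25 min

19.25 min


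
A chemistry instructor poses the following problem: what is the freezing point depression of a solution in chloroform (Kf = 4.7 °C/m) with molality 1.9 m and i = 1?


ΔTf = Kf × m × i
= 4.7 × 1.9 × 1
= 8.93 °C

8.93 °C


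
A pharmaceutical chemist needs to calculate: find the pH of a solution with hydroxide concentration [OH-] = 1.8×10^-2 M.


pOH = -log10([OH-]) = -log10(1.8×10^-2)
= 2 - log10(1.8) = 1.74
pH = 14 - pOH = 14 - 1.74 = 12.26

12.26


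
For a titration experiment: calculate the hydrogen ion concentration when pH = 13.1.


[H+] = 10^(-pH) = 10^(-13.1)
= 7.94×10^-14 M

7.94×10^-14 M


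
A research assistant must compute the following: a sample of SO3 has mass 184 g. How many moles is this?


M(SO3) = 80.07 g/mol
n = mass/M = 184/80.07 = 2.298 mol

2.298 mol


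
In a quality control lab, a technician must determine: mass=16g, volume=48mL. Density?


ρ = mass/volume
= 16/48
= 0.333 g/mL

0.333 g/mL


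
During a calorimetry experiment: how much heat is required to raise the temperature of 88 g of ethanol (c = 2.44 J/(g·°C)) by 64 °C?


q = mcΔT = 88 × 2.44 × 64
= 13742.08 J

13742.08 J


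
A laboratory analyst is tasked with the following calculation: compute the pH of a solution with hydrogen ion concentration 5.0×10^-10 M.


pH = -log10([H+]) = -log10(5.0×10^-10)
= 10 - log10(5.0)
= 10 - 0.7
= 9.3

9.3


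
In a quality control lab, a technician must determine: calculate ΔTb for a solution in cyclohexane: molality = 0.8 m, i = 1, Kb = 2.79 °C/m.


ΔTb = Kb × m × i
= 2.79 × 0.8 × 1
= 2.232 °C

2.232 °C


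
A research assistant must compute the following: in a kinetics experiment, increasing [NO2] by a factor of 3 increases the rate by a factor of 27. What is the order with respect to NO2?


rate ∝ [NO2]^n
3^n = 27 → n = 3
Order in NO2: 3

3


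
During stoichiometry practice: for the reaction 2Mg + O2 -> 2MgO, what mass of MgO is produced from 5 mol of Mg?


Mole ratio MgO:Mg = 2:2
n(MgO) = 5 × 2/2 = 5.000 mol
mass = 5.000 × 40.31 = 201.55 g

201.55 g


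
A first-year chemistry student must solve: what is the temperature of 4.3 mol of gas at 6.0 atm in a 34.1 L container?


PV = nRT  (R = 0.08206 L·atm/(mol·K))
T = PV/(nR) = 6.0×34.1/(4.3×0.08206)
= 204.60/0.352858
= 579.84 K

579.84 K


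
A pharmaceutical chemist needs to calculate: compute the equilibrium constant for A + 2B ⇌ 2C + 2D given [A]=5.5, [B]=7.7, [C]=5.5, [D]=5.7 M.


Kc = [C]^2[D]^2/([A][B]^2)
= (5.5^2 × 5.7^2)/(5.5^1 × 7.7^2)
= 982.8225/326.095
= 3.014

3.014


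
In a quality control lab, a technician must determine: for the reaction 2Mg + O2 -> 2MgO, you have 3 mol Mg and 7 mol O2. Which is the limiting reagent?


Mole ratio available / coefficient:
  Mg: 3/2 = 1.500
  O2: 7/1 = 7.000
Smaller ratio is limiting.

Mg


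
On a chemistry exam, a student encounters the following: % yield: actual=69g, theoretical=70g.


% yield = actual/theoretical × 100
= 69/70 × 100
= 98.57%

98.57%


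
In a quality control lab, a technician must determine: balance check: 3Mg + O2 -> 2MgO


Equation: 3Mg + O2 -> 2MgO
Check atoms: Mg: 3≠2, O: 2=2
Not balanced

No, not balanced


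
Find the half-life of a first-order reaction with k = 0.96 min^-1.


t½ = ln2/k = 0.693147/(0.96 min^-1)
= 0.7220 min

0.7220 min


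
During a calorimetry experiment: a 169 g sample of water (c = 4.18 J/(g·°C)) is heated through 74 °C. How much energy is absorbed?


q = mcΔT = 169 × 4.18 × 74
= 52275.08 J

52275.08 J


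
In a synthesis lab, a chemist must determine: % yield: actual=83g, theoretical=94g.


% yield = actual/theoretical × 100
= 83/94 × 100
= 88.3%

88.3%


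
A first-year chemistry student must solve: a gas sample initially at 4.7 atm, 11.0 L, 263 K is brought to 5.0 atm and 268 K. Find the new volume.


P1V1/T1 = P2V2/T2
V2 = P1V1T2/(T1P2)
= 4.7×11.0×268/(263×5.0)
= 10.537 L

10.537 L


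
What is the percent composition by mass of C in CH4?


M(CH4) = 1×12.01 + 4×1.008 = 16.042 g/mol
Mass of C = 1 × 12.01 = 12.01 g/mol
% C = 12.01/16.042 × 100 = 74.87%

74.87%


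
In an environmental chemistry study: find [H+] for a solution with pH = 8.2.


[H+] = 10^(-pH) = 10^(-8.2)
= 6.31×10^-9 M

6.31×10^-9 M


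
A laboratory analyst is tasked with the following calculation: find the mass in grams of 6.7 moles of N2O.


M(N2O) = 44.02 g/mol
mass = n × M = 6.7 × 44.02 = 294.93 g

294.93 g


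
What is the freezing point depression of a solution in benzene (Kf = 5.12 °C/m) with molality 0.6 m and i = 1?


ΔTf = Kf × m × i
= 5.12 × 0.6 × 1
= 3.072 °C

3.072 °C


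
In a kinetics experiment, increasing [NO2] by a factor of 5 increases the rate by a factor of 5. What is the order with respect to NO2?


rate ∝ [NO2]^n
5^n = 5 → n = 1
Order in NO2: 1

1


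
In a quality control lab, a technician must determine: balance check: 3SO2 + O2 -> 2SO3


Equation: 3SO2 + O2 -> 2SO3
Check atoms: O: 8≠6, S: 3≠2
Not balanced

No, not balanced


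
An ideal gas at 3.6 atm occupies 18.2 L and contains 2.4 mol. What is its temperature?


PV = nRT  (R = 0.08206 L·atm/(mol·K))
T = PV/(nR) = 3.6×18.2/(2.4×0.08206)
= 65.52/0.196944
= 332.68 K

332.68 K


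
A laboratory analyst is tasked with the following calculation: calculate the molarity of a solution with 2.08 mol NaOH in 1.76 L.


M = n/V = 2.08/1.76 = 1.182 mol/L

1.182 M


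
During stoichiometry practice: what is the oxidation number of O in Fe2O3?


O is usually -2
Oxidation number: -2

-2
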